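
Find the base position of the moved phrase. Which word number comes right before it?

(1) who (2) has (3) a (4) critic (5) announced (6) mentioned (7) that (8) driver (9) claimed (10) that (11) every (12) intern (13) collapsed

5

The displaced element is "who" (word 1).
It is linked across 1 clause boundary (Ø).
It functions as the subject of "mentioned", so the gap sits immediately after word 5 ("announced").
Base order: A critic has announced that who mentioned that driver claimed that every intern collapsed.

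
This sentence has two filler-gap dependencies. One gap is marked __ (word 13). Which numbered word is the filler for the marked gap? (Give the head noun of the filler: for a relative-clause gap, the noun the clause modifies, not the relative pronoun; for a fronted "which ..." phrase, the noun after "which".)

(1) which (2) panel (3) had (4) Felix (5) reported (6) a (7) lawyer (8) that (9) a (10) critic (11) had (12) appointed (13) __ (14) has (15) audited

7

The marked gap is inside the relative clause, the direct object of "appointed".
Its filler is the head noun "lawyer" (via "that"), at word 7.
(The other dependency links word 2 to a gap after word 15.)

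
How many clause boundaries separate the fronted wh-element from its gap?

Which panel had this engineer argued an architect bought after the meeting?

1

"which panel" is extracted from the object of "bought".
Boundaries crossed, outermost first: [Ø] — 1 in total.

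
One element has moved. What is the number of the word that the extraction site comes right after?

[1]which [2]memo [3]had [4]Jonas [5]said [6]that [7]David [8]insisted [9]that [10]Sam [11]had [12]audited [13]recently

The displaced element is "which memo" (word 2).
It is linked across 2 clause boundaries (that → that).
It functions as the direct object of "audited", so the gap sits immediately after word 12 ("audited").
Base order: Jonas had said that David insisted that Sam had audited which memo recently.

12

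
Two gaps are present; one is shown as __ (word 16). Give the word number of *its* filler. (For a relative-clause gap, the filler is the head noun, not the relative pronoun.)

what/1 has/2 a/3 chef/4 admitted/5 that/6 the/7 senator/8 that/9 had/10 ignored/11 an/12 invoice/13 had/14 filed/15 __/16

The marked gap is the direct object of "filed".
Its filler is the fronted wh-phrase "what", at word 1.
(The other dependency links word 8 to a gap after word 9.)

1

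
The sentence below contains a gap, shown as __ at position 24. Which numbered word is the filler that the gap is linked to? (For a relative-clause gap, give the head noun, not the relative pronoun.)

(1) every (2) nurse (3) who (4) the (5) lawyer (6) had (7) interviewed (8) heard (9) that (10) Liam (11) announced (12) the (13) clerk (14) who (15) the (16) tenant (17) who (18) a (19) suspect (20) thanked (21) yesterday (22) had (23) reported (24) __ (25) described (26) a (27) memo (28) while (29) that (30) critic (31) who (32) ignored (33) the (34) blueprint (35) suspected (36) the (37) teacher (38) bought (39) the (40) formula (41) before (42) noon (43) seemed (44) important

13

The gap at 24 is the subject of "described", inside a relative clause.
The relative pronoun is "who" (word 14); it is bound by the head noun immediately before it.
Its filler is the head noun "clerk", at word 13.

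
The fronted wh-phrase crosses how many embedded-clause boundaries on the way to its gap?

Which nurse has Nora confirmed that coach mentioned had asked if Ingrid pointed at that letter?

2

"which nurse" is extracted from the subject of "asked".
Boundaries crossed, outermost first: [Ø], [Ø] — 2 in total.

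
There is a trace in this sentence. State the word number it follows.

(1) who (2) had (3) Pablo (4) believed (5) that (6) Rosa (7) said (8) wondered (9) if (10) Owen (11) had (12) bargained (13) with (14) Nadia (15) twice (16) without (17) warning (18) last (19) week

7

The displaced element is "who" (word 1).
It is linked across 2 clause boundaries (that → Ø).
It functions as the subject of "wondered", so the gap sits immediately after word 7 ("said").
Base order: Pablo had believed that Rosa said that who wondered if Owen had bargained with Nadia twice without warning last week.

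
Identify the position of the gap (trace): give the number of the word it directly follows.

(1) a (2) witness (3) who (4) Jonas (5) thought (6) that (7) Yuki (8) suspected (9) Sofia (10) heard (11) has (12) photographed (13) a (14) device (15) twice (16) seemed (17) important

The displaced element is "a witness" (word 2).
It is linked across 3 clause boundaries (that → Ø → Ø).
It functions as the subject of "photographed", so the gap sits immediately after word 10 ("heard").
Base order: Jonas thought that Yuki suspected Sofia heard that a witness has photographed a device twice.

10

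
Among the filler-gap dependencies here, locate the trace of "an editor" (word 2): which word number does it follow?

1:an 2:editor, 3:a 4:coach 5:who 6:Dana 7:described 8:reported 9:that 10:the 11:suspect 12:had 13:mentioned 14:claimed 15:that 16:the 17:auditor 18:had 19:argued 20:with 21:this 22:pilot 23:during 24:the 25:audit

13

The displaced element is "an editor" (word 2).
It is linked across 2 clause boundaries (that → Ø).
It functions as the subject of "claimed", so the gap sits immediately after word 13 ("mentioned").
Base order: A coach who Dana described reported that the suspect had mentioned that an editor claimed that the auditor had argued with this pilot during the audit.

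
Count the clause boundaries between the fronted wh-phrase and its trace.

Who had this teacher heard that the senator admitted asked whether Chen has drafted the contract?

2

"who" is extracted from the subject of "asked".
Boundaries crossed, outermost first: [that], [Ø] — 2 in total.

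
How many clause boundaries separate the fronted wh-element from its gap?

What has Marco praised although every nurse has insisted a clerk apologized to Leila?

0

"what" originates inside the matrix clause — no clause boundary is crossed.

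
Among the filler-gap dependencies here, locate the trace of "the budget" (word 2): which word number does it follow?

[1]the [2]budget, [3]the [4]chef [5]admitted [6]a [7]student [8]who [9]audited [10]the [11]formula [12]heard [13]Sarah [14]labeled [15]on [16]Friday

14

The displaced element is "the budget" (word 2).
It is linked across 2 clause boundaries (Ø → Ø).
It functions as the direct object of "labeled", so the gap sits immediately after word 14 ("labeled").
Base order: The chef admitted a student who audited the formula heard Sarah labeled the budget on Friday.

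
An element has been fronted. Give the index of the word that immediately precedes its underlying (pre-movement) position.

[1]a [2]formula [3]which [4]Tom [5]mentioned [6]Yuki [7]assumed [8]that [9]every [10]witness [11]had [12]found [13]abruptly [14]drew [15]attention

The displaced element is "a formula" (word 2).
It is linked across 2 clause boundaries (Ø → that).
It functions as the direct object of "found", so the gap sits immediately after word 12 ("found").
Base order: Tom mentioned Yuki assumed that every witness had found a formula abruptly.

12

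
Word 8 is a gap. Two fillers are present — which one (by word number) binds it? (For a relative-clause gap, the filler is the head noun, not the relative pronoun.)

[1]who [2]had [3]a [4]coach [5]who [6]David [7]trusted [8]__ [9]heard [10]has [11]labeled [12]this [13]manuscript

The marked gap is inside the relative clause, the direct object of "trusted".
Its filler is the head noun "coach" (via "who"), at word 4.
(The other dependency links word 1 to a gap after word 9.)

4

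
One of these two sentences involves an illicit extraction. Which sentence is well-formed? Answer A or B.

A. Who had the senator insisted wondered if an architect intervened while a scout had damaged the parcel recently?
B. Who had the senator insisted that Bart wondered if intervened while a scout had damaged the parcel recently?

In B, the wh-phrase is extracted from inside a wh-island (introduced by "if"), which blocks movement.
In A, the extraction path crosses only that-complement boundaries, which are transparent.
So A is grammatical.

A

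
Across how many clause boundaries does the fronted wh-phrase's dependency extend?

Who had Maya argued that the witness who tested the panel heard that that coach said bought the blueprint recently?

"who" is extracted from the subject of "bought".
Boundaries crossed, outermost first: [that], [that], [Ø] — 3 in total.

3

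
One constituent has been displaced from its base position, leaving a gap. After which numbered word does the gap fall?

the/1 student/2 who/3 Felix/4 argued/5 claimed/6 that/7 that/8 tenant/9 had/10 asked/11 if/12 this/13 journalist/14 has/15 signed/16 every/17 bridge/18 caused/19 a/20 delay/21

The displaced element is "the student" (word 2).
It is linked across 1 clause boundary (Ø).
It functions as the subject of "claimed", so the gap sits immediately after word 5 ("argued").
Base order: Felix argued that the student claimed that that tenant had asked if this journalist has signed every bridge.

5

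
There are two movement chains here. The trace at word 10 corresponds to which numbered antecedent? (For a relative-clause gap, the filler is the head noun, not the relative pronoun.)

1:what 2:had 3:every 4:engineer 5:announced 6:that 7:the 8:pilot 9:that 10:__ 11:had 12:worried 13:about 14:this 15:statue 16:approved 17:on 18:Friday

8

The marked gap is inside the relative clause, the subject of "worried".
Its filler is the head noun "pilot" (via "that"), at word 8.
(The other dependency links word 1 to a gap after word 16.)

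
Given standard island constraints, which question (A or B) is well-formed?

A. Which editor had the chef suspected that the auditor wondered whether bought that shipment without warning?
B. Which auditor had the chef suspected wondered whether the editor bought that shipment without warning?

B

In A, the wh-phrase is extracted from inside a wh-island (introduced by "whether"), which blocks movement.
In B, the extraction path crosses only that-complement boundaries, which are transparent.
So B is grammatical.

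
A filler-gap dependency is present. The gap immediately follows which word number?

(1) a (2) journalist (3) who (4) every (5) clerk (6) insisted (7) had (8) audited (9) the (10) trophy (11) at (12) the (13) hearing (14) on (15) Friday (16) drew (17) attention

The displaced element is "a journalist" (word 2).
It is linked across 1 clause boundary (Ø).
It functions as the subject of "audited", so the gap sits immediately after word 6 ("insisted").
Base order: Every clerk insisted that a journalist had audited the trophy at the hearing on Friday.

6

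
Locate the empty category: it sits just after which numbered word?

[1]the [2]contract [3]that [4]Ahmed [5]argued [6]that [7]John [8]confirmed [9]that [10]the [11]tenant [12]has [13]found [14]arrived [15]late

The displaced element is "the contract" (word 2).
It is linked across 2 clause boundaries (that → that).
It functions as the direct object of "found", so the gap sits immediately after word 13 ("found").
Base order: Ahmed argued that John confirmed that the tenant has found the contract.

13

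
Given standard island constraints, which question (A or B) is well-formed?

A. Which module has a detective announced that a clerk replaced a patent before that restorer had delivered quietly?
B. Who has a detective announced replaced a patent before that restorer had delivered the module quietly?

In A, the wh-phrase is extracted from inside an adjunct island (introduced by "before"), which blocks movement.
In B, the extraction path crosses only that-complement boundaries, which are transparent.
So B is grammatical.

B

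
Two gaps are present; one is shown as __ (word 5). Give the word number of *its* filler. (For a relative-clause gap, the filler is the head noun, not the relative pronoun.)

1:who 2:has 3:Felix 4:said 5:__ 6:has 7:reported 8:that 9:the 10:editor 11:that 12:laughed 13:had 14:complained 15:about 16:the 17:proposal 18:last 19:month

The marked gap is the subject of "reported".
Its filler is the fronted wh-phrase "who", at word 1.
(The other dependency links word 10 to a gap after word 11.)

1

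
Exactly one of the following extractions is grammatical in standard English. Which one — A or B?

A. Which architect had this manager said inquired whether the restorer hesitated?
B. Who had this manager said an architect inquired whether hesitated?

In B, the wh-phrase is extracted from inside a wh-island (introduced by "whether"), which blocks movement.
In A, the extraction path crosses only that-complement boundaries, which are transparent.
So A is grammatical.

A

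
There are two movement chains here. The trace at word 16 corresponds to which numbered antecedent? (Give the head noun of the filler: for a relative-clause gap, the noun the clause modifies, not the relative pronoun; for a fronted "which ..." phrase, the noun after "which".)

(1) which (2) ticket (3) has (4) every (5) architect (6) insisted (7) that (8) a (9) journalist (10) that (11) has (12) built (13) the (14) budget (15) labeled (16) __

2

The marked gap is the direct object of "labeled".
Its filler is the fronted wh-phrase "which ticket", at word 2.
(The other dependency links word 9 to a gap after word 10.)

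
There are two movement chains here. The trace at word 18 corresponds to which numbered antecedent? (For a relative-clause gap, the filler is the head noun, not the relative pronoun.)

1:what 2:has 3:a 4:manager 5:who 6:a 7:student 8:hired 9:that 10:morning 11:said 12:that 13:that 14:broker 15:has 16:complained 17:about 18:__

1

The marked gap is the object of the preposition "about" of "complained".
Its filler is the fronted wh-phrase "what", at word 1.
(The other dependency links word 4 to a gap after word 8.)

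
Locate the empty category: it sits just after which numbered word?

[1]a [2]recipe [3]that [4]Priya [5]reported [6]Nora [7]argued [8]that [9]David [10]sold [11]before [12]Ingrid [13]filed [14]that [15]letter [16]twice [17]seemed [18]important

10

The displaced element is "a recipe" (word 2).
It is linked across 2 clause boundaries (Ø → that).
It functions as the direct object of "sold", so the gap sits immediately after word 10 ("sold").
Base order: Priya reported Nora argued that David sold a recipe before Ingrid filed that letter twice.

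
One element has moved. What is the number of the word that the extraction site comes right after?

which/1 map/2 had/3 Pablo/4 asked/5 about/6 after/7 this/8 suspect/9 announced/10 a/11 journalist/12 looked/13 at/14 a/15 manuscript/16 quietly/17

The displaced element is "which map" (word 2).
It functions as the object of the preposition "about" of "asked", so the gap sits immediately after word 6 ("about").
Base order: Pablo had asked about which map after this suspect announced a journalist looked at a manuscript quietly.

6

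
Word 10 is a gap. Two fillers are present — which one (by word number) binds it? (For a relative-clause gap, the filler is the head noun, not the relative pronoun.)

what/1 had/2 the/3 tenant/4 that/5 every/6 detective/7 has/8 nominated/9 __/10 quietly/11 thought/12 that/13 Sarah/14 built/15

4

The marked gap is inside the relative clause, the direct object of "nominated".
Its filler is the head noun "tenant" (via "that"), at word 4.
(The other dependency links word 1 to a gap after word 15.)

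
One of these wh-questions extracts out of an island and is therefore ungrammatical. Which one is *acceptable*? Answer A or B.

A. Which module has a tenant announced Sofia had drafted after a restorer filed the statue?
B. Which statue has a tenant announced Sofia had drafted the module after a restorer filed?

In B, the wh-phrase is extracted from inside an adjunct island (introduced by "after"), which blocks movement.
In A, the extraction path crosses only that-complement boundaries, which are transparent.
So A is grammatical.

A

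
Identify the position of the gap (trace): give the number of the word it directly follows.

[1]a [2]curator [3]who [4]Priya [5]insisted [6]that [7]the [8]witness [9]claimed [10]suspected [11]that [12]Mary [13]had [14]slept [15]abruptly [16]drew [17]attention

9

The displaced element is "a curator" (word 2).
It is linked across 2 clause boundaries (that → Ø).
It functions as the subject of "suspected", so the gap sits immediately after word 9 ("claimed").
Base order: Priya insisted that the witness claimed a curator suspected that Mary had slept abruptly.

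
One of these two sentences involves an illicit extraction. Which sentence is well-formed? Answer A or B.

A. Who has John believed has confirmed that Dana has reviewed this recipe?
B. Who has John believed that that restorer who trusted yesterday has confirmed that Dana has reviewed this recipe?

A

In B, the wh-phrase is extracted from inside a complex-NP island (relative clause) (introduced by "who"), which blocks movement.
In A, the extraction path crosses only that-complement boundaries, which are transparent.
So A is grammatical.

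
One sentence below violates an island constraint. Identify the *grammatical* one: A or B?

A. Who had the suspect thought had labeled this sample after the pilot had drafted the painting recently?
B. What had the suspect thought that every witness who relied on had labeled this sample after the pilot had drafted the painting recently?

In B, the wh-phrase is extracted from inside a complex-NP island (relative clause) (introduced by "who"), which blocks movement.
In A, the extraction path crosses only that-complement boundaries, which are transparent.
So A is grammatical.

A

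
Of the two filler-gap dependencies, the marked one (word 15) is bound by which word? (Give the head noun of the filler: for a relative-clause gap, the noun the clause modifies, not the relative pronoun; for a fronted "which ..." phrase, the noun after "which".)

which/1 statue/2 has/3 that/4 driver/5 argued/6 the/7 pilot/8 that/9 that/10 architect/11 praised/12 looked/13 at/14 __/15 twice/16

2

The marked gap is the object of the preposition "at" of "looked".
Its filler is the fronted wh-phrase "which statue", at word 2.
(The other dependency links word 8 to a gap after word 12.)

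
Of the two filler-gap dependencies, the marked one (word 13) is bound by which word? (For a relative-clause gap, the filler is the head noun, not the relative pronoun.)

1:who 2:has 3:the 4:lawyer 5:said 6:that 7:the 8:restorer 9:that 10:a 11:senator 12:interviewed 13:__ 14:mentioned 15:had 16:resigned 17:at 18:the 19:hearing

8

The marked gap is inside the relative clause, the direct object of "interviewed".
Its filler is the head noun "restorer" (via "that"), at word 8.
(The other dependency links word 1 to a gap after word 14.)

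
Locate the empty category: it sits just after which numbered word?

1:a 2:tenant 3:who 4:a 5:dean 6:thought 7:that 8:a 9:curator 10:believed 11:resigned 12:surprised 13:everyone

The displaced element is "a tenant" (word 2).
It is linked across 2 clause boundaries (that → Ø).
It functions as the subject of "resigned", so the gap sits immediately after word 10 ("believed").
Base order: A dean thought that a curator believed a tenant resigned.

10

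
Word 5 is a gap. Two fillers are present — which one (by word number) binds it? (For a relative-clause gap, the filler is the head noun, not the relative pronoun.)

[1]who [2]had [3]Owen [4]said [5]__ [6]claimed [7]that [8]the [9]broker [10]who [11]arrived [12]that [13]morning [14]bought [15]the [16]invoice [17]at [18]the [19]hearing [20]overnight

The marked gap is the subject of "claimed".
Its filler is the fronted wh-phrase "who", at word 1.
(The other dependency links word 9 to a gap after word 10.)

1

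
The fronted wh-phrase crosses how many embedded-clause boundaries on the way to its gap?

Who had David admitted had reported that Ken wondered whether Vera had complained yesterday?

1

"who" is extracted from the subject of "reported".
Boundaries crossed, outermost first: [Ø] — 1 in total.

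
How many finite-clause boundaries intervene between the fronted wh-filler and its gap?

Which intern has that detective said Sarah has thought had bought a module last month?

2

"which intern" is extracted from the subject of "bought".
Boundaries crossed, outermost first: [Ø], [Ø] — 2 in total.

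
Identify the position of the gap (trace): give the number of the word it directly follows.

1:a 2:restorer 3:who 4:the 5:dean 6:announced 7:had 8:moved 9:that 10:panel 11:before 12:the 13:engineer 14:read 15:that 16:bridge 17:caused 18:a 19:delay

The displaced element is "a restorer" (word 2).
It is linked across 1 clause boundary (Ø).
It functions as the subject of "moved", so the gap sits immediately after word 6 ("announced").
Base order: The dean announced that a restorer had moved that panel before the engineer read that bridge.

6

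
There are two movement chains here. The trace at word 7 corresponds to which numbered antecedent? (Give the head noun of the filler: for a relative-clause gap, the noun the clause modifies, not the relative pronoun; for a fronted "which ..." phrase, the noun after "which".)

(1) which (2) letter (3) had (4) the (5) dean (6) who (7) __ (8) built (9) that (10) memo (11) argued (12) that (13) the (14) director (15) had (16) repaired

5

The marked gap is inside the relative clause, the subject of "built".
Its filler is the head noun "dean" (via "who"), at word 5.
(The other dependency links word 2 to a gap after word 16.)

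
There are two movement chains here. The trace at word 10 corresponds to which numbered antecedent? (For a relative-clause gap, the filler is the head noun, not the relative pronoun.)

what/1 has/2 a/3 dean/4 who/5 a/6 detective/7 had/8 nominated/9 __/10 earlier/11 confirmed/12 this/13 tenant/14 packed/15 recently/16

4

The marked gap is inside the relative clause, the direct object of "nominated".
Its filler is the head noun "dean" (via "who"), at word 4.
(The other dependency links word 1 to a gap after word 15.)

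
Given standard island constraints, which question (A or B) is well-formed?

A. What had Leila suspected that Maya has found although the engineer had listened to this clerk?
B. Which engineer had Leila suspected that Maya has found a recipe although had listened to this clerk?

A

In B, the wh-phrase is extracted from inside an adjunct island (introduced by "although"), which blocks movement.
In A, the extraction path crosses only that-complement boundaries, which are transparent.
So A is grammatical.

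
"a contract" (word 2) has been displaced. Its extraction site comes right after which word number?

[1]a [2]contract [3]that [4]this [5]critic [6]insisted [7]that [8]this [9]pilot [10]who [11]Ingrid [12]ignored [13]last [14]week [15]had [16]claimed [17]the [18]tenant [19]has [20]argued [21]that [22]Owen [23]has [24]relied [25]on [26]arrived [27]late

The displaced element is "a contract" (word 2).
It is linked across 3 clause boundaries (that → Ø → that).
It functions as the object of the preposition "on" of "relied", so the gap sits immediately after word 25 ("on").
Base order: This critic insisted that this pilot who Ingrid ignored last week had claimed the tenant has argued that Owen has relied on a contract.

25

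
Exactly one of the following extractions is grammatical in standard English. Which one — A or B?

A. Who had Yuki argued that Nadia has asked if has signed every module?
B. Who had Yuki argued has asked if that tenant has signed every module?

B

In A, the wh-phrase is extracted from inside a wh-island (introduced by "if"), which blocks movement.
In B, the extraction path crosses only that-complement boundaries, which are transparent.
So B is grammatical.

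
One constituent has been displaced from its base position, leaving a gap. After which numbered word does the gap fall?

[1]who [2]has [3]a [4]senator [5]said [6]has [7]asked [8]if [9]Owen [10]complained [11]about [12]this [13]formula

5

The displaced element is "who" (word 1).
It is linked across 1 clause boundary (Ø).
It functions as the subject of "asked", so the gap sits immediately after word 5 ("said").
Base order: A senator has said who has asked if Owen complained about this formula.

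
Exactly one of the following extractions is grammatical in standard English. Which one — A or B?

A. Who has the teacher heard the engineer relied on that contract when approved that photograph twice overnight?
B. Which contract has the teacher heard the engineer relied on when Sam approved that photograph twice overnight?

In A, the wh-phrase is extracted from inside an adjunct island (introduced by "when"), which blocks movement.
In B, the extraction path crosses only that-complement boundaries, which are transparent.
So B is grammatical.

B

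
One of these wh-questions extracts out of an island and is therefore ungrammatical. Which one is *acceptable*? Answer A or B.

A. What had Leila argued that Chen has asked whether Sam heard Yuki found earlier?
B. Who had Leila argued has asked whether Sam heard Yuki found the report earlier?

In A, the wh-phrase is extracted from inside a wh-island (introduced by "whether"), which blocks movement.
In B, the extraction path crosses only that-complement boundaries, which are transparent.
So B is grammatical.

B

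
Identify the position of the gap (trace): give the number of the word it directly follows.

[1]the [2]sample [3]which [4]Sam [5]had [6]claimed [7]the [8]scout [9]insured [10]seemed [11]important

9

The displaced element is "the sample" (word 2).
It is linked across 1 clause boundary (Ø).
It functions as the direct object of "insured", so the gap sits immediately after word 9 ("insured").
Base order: Sam had claimed the scout insured the sample.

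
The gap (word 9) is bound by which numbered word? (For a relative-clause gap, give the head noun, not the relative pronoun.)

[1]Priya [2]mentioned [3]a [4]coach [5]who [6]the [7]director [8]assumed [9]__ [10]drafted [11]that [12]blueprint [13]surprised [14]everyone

The gap at 9 is the subject of "drafted", inside a relative clause.
The relative pronoun is "who" (word 5); it is bound by the head noun immediately before it.
Its filler is the head noun "coach", at word 4.

4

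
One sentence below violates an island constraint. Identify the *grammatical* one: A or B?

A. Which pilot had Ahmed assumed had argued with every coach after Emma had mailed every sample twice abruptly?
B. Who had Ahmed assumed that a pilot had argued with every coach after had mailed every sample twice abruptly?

A

In B, the wh-phrase is extracted from inside an adjunct island (introduced by "after"), which blocks movement.
In A, the extraction path crosses only that-complement boundaries, which are transparent.
So A is grammatical.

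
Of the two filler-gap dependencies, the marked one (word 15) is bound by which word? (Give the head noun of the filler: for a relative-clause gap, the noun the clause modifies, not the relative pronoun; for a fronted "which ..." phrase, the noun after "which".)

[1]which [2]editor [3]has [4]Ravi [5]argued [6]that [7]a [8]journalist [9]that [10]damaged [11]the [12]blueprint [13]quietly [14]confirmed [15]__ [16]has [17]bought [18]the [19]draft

The marked gap is the subject of "bought".
Its filler is the fronted wh-phrase "which editor", at word 2.
(The other dependency links word 8 to a gap after word 9.)

2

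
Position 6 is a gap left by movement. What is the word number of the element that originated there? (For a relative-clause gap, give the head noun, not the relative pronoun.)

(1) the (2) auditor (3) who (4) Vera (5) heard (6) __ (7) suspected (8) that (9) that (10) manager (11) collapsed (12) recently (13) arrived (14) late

The gap at 6 is the subject of "suspected", inside a relative clause.
The relative pronoun is "who" (word 3); it is bound by the head noun immediately before it.
Its filler is the head noun "auditor", at word 2.

2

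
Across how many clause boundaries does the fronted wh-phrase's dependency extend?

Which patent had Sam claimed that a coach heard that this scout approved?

"which patent" is extracted from the object of "approved".
Boundaries crossed, outermost first: [that], [that] — 2 in total.

2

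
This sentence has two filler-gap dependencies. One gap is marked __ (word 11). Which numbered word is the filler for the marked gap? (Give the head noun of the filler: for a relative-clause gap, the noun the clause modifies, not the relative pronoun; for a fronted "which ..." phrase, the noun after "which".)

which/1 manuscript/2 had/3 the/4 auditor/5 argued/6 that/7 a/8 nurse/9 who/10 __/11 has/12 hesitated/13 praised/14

The marked gap is inside the relative clause, the subject of "hesitated".
Its filler is the head noun "nurse" (via "who"), at word 9.
(The other dependency links word 2 to a gap after word 14.)

9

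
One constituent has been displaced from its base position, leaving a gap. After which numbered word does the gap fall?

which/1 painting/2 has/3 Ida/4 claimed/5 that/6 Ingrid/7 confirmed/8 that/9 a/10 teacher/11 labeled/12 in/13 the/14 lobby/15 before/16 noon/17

12

The displaced element is "which painting" (word 2).
It is linked across 2 clause boundaries (that → that).
It functions as the direct object of "labeled", so the gap sits immediately after word 12 ("labeled").
Base order: Ida has claimed that Ingrid confirmed that a teacher labeled which painting in the lobby before noon.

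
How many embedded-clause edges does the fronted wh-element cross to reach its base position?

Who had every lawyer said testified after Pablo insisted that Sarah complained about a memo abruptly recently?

"who" is extracted from the subject of "testified".
Boundaries crossed, outermost first: [Ø] — 1 in total.

1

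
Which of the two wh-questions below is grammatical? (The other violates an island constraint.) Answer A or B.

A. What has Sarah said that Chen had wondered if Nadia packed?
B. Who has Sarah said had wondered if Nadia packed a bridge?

In A, the wh-phrase is extracted from inside a wh-island (introduced by "if"), which blocks movement.
In B, the extraction path crosses only that-complement boundaries, which are transparent.
So B is grammatical.

B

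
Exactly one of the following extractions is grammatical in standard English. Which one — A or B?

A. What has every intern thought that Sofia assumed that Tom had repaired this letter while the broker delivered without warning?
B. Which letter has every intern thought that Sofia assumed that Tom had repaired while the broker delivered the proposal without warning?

B

In A, the wh-phrase is extracted from inside an adjunct island (introduced by "while"), which blocks movement.
In B, the extraction path crosses only that-complement boundaries, which are transparent.
So B is grammatical.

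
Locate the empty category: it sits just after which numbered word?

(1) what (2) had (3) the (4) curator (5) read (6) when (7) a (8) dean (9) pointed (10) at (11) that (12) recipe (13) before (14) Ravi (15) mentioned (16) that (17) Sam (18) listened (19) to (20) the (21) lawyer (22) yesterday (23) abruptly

5

The displaced element is "what" (word 1).
It functions as the direct object of "read", so the gap sits immediately after word 5 ("read").
Base order: The curator had read what when a dean pointed at that recipe before Ravi mentioned that Sam listened to the lawyer yesterday abruptly.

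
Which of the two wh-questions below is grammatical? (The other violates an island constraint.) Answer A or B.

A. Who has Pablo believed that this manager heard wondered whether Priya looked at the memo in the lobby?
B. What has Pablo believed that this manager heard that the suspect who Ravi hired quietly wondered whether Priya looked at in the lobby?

In B, the wh-phrase is extracted from inside a wh-island (introduced by "whether"), which blocks movement.
In A, the extraction path crosses only that-complement boundaries, which are transparent.
So A is grammatical.

A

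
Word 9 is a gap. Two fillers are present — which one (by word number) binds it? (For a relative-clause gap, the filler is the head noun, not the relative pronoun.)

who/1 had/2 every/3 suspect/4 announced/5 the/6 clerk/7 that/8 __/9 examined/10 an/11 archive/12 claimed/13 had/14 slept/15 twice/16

The marked gap is inside the relative clause, the subject of "examined".
Its filler is the head noun "clerk" (via "that"), at word 7.
(The other dependency links word 1 to a gap after word 13.)

7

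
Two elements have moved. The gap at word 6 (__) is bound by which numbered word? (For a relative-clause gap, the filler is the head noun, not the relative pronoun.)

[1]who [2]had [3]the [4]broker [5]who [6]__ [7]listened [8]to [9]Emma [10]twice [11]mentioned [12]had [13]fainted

The marked gap is inside the relative clause, the subject of "listened".
Its filler is the head noun "broker" (via "who"), at word 4.
(The other dependency links word 1 to a gap after word 11.)

4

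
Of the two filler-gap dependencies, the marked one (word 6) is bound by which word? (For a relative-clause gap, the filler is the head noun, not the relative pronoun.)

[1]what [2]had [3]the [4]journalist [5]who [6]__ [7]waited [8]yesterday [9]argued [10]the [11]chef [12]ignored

4

The marked gap is inside the relative clause, the subject of "waited".
Its filler is the head noun "journalist" (via "who"), at word 4.
(The other dependency links word 1 to a gap after word 12.)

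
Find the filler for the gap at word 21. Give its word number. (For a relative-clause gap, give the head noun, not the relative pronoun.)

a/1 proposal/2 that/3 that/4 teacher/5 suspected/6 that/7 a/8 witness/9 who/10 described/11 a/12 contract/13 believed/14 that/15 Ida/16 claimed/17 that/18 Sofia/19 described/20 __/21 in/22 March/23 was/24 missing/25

2

The gap at 21 is the object of "described", inside a relative clause.
The relative pronoun is "that" (word 3); it is bound by the head noun immediately before it.
Its filler is the head noun "proposal", at word 2.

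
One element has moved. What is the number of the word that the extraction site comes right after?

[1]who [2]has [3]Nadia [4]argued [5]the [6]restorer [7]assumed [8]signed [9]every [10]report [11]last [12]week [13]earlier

The displaced element is "who" (word 1).
It is linked across 2 clause boundaries (Ø → Ø).
It functions as the subject of "signed", so the gap sits immediately after word 7 ("assumed").
Base order: Nadia has argued the restorer assumed who signed every report last week earlier.

7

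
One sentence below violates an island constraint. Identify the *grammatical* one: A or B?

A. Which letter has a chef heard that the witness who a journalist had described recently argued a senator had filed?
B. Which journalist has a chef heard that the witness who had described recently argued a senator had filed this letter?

A

In B, the wh-phrase is extracted from inside a complex-NP island (relative clause) (introduced by "who"), which blocks movement.
In A, the extraction path crosses only that-complement boundaries, which are transparent.
So A is grammatical.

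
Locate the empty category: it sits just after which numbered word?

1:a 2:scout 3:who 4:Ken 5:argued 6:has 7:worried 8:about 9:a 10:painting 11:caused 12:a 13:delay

5

The displaced element is "a scout" (word 2).
It is linked across 1 clause boundary (Ø).
It functions as the subject of "worried", so the gap sits immediately after word 5 ("argued").
Base order: Ken argued that a scout has worried about a painting.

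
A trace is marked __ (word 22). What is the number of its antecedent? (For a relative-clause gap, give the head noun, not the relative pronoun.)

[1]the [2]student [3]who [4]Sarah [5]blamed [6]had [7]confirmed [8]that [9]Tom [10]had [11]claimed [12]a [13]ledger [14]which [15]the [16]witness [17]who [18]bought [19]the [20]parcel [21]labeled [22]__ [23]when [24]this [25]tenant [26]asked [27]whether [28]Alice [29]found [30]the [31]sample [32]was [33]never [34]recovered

13

The gap at 22 is the object of "labeled", inside a relative clause.
The relative pronoun is "which" (word 14); it is bound by the head noun immediately before it.
Its filler is the head noun "ledger", at word 13.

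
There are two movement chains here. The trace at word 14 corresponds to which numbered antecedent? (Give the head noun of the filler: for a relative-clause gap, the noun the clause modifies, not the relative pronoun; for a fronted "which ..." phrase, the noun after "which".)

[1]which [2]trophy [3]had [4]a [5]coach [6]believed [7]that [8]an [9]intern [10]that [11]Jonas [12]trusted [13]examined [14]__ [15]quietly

2

The marked gap is the direct object of "examined".
Its filler is the fronted wh-phrase "which trophy", at word 2.
(The other dependency links word 9 to a gap after word 12.)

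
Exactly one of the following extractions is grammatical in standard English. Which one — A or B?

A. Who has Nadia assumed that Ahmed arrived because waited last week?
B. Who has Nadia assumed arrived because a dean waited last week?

In A, the wh-phrase is extracted from inside an adjunct island (introduced by "because"), which blocks movement.
In B, the extraction path crosses only that-complement boundaries, which are transparent.
So B is grammatical.

B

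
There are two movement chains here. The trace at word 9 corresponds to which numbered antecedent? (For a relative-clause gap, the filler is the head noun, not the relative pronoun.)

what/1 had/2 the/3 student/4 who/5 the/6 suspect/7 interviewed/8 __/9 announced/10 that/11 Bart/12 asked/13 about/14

The marked gap is inside the relative clause, the direct object of "interviewed".
Its filler is the head noun "student" (via "who"), at word 4.
(The other dependency links word 1 to a gap after word 14.)

4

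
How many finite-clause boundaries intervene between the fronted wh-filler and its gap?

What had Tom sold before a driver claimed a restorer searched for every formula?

0

"what" originates inside the matrix clause — no clause boundary is crossed.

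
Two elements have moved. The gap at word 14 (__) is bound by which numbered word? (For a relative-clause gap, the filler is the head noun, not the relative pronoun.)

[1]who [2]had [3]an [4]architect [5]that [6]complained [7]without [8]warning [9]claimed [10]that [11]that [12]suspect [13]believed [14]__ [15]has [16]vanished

The marked gap is the subject of "vanished".
Its filler is the fronted wh-phrase "who", at word 1.
(The other dependency links word 4 to a gap after word 5.)

1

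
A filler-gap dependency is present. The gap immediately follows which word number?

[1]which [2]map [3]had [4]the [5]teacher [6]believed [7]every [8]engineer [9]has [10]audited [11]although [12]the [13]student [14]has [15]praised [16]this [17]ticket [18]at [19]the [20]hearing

10

The displaced element is "which map" (word 2).
It is linked across 1 clause boundary (Ø).
It functions as the direct object of "audited", so the gap sits immediately after word 10 ("audited").
Base order: The teacher had believed every engineer has audited which map although the student has praised this ticket at the hearing.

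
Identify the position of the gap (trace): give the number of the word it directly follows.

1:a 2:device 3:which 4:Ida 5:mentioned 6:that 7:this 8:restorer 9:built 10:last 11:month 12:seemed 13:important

The displaced element is "a device" (word 2).
It is linked across 1 clause boundary (that).
It functions as the direct object of "built", so the gap sits immediately after word 9 ("built").
Base order: Ida mentioned that this restorer built a device last month.

9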